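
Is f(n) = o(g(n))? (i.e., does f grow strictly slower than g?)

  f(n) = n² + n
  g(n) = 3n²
False

f(n) = n² + n is O(n²), and g(n) = 3n² is O(n²).
Since they have the same growth rate, f(n) = o(g(n)) is false.
(f = o(g) requires f to grow strictly slower, not equal.)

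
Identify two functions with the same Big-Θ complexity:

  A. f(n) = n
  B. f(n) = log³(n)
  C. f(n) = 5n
A and C

Examining each function:
  A. n is O(n)
  B. log³(n) is O(log³ n)
  C. 5n is O(n)

Functions A and C both have the same complexity class.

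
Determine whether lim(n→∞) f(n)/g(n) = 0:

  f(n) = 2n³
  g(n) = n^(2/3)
False

f(n) = 2n³ is O(n³), and g(n) = n^(2/3) is O(n^(2/3)).
Since O(n³) grows faster than or equal to O(n^(2/3)), f(n) = o(g(n)) is false.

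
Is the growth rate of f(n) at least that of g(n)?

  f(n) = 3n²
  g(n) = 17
True

f(n) = 3n² is O(n²), and g(n) = 17 is O(1).
Since O(n²) grows at least as fast as O(1), f(n) = Ω(g(n)) is true.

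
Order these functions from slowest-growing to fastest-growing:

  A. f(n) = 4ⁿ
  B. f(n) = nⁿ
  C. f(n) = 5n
C < A < B

Comparing growth rates:
C = 5n is O(n)
A = 4ⁿ is O(4ⁿ)
B = nⁿ is O(nⁿ)

Therefore, the order from slowest to fastest is: C < A < B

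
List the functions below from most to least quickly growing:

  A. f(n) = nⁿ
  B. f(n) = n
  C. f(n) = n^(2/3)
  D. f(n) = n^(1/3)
A > B > C > D

Comparing growth rates:
A = nⁿ is O(nⁿ)
B = n is O(n)
C = n^(2/3) is O(n^(2/3))
D = n^(1/3) is O(n^(1/3))

Therefore, the order from fastest to slowest is: A > B > C > D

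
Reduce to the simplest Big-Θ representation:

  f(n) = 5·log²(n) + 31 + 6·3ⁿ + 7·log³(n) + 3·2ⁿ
Θ(3ⁿ)

Order the terms by growth rate: 31 ≺ 5·log²(n) ≺ 7·log³(n) ≺ 3·2ⁿ ≺ 6·3ⁿ.
The fastest-growing term 6·3ⁿ dominates as n → ∞; dropping its constant factor gives Θ(3ⁿ).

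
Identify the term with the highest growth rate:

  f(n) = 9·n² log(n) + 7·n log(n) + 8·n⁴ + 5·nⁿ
5·nⁿ

Looking at each term:
  - 9·n² log(n) is O(n² log n)
  - 7·n log(n) is O(n log n)
  - 8·n⁴ is O(n⁴)
  - 5·nⁿ is O(nⁿ)

The term 5·nⁿ (O(nⁿ)) grows fastest and dominates all others.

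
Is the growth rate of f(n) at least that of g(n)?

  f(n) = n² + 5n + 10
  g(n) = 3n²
True

f(n) = n² + 5n + 10 and g(n) = 3n² are both O(n²).
Big-Ω permits equal growth rates (f ≥ c·g for some c > 0), so f(n) = Ω(g(n)) is true.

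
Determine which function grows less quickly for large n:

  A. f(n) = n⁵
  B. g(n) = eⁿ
A

f(n) = n⁵ is O(n⁵), while g(n) = eⁿ is O(eⁿ).
Since O(n⁵) grows slower than O(eⁿ), f(n) is dominated.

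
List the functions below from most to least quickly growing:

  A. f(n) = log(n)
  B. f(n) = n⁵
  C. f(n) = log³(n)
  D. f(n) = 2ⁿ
D > B > C > A

Comparing growth rates:
D = 2ⁿ is O(2ⁿ)
B = n⁵ is O(n⁵)
C = log³(n) is O(log³ n)
A = log(n) is O(log n)

Therefore, the order from fastest to slowest is: D > B > C > A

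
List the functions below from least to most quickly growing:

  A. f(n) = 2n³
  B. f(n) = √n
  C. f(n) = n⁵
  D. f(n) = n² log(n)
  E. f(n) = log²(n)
E < B < D < A < C

Comparing growth rates:
E = log²(n) is O(log² n)
B = √n is O(√n)
D = n² log(n) is O(n² log n)
A = 2n³ is O(n³)
C = n⁵ is O(n⁵)

Therefore, the order from slowest to fastest is: E < B < D < A < C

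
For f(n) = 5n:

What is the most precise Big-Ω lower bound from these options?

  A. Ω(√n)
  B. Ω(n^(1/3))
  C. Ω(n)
C

f(n) = 5n is Ω(n).
All listed options are valid Big-Ω bounds (lower bounds),
but Ω(n) is the tightest (largest valid bound).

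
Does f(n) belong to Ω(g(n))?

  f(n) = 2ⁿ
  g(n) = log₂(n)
True

f(n) = 2ⁿ is O(2ⁿ), and g(n) = log₂(n) is O(log n).
Since O(2ⁿ) grows at least as fast as O(log n), f(n) = Ω(g(n)) is true.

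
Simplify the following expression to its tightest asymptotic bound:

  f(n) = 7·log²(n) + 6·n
Θ(n)

Order the terms by growth rate: 7·log²(n) ≺ 6·n.
The fastest-growing term 6·n dominates as n → ∞; dropping its constant factor gives Θ(n).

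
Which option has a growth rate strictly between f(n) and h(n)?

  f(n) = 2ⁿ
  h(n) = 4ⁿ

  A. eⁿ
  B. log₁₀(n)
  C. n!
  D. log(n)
A

We need g(n) with 2ⁿ = o(g(n)) and g(n) = o(4ⁿ), i.e. O(2ⁿ) ≺ g ≺ O(4ⁿ).
Check each option:
  A. eⁿ — O(eⁿ) is strictly between O(2ⁿ) and O(4ⁿ) ✓
  B. log₁₀(n) — O(log n) does not grow strictly faster than f(n)
  C. n! — O(n!) does not grow strictly slower than h(n)
  D. log(n) — O(log n) does not grow strictly faster than f(n)

Only option A (eⁿ) lies strictly between.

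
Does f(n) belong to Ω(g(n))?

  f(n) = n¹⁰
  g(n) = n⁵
True

f(n) = n¹⁰ is O(n¹⁰), and g(n) = n⁵ is O(n⁵).
Since O(n¹⁰) grows at least as fast as O(n⁵), f(n) = Ω(g(n)) is true.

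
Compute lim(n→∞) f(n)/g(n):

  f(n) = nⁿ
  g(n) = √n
∞

Since nⁿ (O(nⁿ)) grows faster than √n (O(√n)),
the ratio f(n)/g(n) → ∞ as n → ∞.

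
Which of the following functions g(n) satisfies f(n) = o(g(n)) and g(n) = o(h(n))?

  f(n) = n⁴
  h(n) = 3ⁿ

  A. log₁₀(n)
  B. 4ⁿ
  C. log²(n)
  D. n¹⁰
D

We need g(n) with n⁴ = o(g(n)) and g(n) = o(3ⁿ), i.e. O(n⁴) ≺ g ≺ O(3ⁿ).
Check each option:
  A. log₁₀(n) — O(log n) does not grow strictly faster than f(n)
  B. 4ⁿ — O(4ⁿ) does not grow strictly slower than h(n)
  C. log²(n) — O(log² n) does not grow strictly faster than f(n)
  D. n¹⁰ — O(n¹⁰) is strictly between O(n⁴) and O(3ⁿ) ✓

Only option D (n¹⁰) lies strictly between.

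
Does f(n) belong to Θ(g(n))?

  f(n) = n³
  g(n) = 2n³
True

f(n) = n³ and g(n) = 2n³ are both O(n³).
Since they have the same asymptotic growth rate, f(n) = Θ(g(n)) is true.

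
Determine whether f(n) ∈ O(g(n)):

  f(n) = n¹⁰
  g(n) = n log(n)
False

f(n) = n¹⁰ is O(n¹⁰), and g(n) = n log(n) is O(n log n).
Since O(n¹⁰) grows faster than O(n log n), f(n) = O(g(n)) is false.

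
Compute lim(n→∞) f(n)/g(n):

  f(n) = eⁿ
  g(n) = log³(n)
∞

Since eⁿ (O(eⁿ)) grows faster than log³(n) (O(log³ n)),
the ratio f(n)/g(n) → ∞ as n → ∞.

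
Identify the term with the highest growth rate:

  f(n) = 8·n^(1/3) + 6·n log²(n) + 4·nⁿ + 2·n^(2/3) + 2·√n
4·nⁿ

Looking at each term:
  - 8·n^(1/3) is O(n^(1/3))
  - 6·n log²(n) is O(n log² n)
  - 4·nⁿ is O(nⁿ)
  - 2·n^(2/3) is O(n^(2/3))
  - 2·√n is O(√n)

The term 4·nⁿ (O(nⁿ)) grows fastest and dominates all others.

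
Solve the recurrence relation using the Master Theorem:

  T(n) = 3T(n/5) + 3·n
Θ(n)

Master Theorem: a = 3, b = 5, f(n) = 3·n.
Compute the critical exponent d = log₅(3) = 0.683.
Compare f(n) = Θ(n) against n^d:
  k = 1 > d = 0.683, so f(n) = Ω(n^(d+ε)) — Case 3.
  Regularity: a·(n/b)^1/n^1 = a/b^1 = 3/5 < 1 ✓.
  The top-level work dominates: T(n) = Θ(f(n)) = Θ(n).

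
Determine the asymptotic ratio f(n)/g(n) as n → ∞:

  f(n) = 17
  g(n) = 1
17

Since 17 and 1 have the same growth rate (O(1)),
the ratio converges to a constant: 17.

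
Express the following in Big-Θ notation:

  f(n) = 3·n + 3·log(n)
Θ(n)

Order the terms by growth rate: 3·log(n) ≺ 3·n.
The fastest-growing term 3·n dominates as n → ∞; dropping its constant factor gives Θ(n).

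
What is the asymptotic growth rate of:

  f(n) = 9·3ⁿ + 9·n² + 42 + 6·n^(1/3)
Θ(3ⁿ)

Order the terms by growth rate: 42 ≺ 6·n^(1/3) ≺ 9·n² ≺ 9·3ⁿ.
The fastest-growing term 9·3ⁿ dominates as n → ∞; dropping its constant factor gives Θ(3ⁿ).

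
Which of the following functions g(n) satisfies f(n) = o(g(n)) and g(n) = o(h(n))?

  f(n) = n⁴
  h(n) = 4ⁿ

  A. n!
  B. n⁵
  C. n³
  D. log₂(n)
B

We need g(n) with n⁴ = o(g(n)) and g(n) = o(4ⁿ), i.e. O(n⁴) ≺ g ≺ O(4ⁿ).
Check each option:
  A. n! — O(n!) does not grow strictly slower than h(n)
  B. n⁵ — O(n⁵) is strictly between O(n⁴) and O(4ⁿ) ✓
  C. n³ — O(n³) does not grow strictly faster than f(n)
  D. log₂(n) — O(log n) does not grow strictly faster than f(n)

Only option B (n⁵) lies strictly between.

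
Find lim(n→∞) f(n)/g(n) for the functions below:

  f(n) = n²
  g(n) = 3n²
1/3

Since n² and 3n² have the same growth rate (O(n²)),
the ratio converges to a constant: 1/3.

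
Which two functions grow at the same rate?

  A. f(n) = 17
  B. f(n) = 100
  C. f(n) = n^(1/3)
A and B

Examining each function:
  A. 17 is O(1)
  B. 100 is O(1)
  C. n^(1/3) is O(n^(1/3))

Functions A and B both have the same complexity class.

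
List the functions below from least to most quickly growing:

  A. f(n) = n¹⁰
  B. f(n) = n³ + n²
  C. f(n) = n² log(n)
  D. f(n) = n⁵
C < B < D < A

Comparing growth rates:
C = n² log(n) is O(n² log n)
B = n³ + n² is O(n³)
D = n⁵ is O(n⁵)
A = n¹⁰ is O(n¹⁰)

Therefore, the order from slowest to fastest is: C < B < D < A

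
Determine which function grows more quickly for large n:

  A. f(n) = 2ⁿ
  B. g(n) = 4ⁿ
B

f(n) = 2ⁿ is O(2ⁿ), while g(n) = 4ⁿ is O(4ⁿ).
Since O(4ⁿ) grows faster than O(2ⁿ), g(n) dominates.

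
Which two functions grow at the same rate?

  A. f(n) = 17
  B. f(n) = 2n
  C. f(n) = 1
A and C

Examining each function:
  A. 17 is O(1)
  B. 2n is O(n)
  C. 1 is O(1)

Functions A and C both have the same complexity class.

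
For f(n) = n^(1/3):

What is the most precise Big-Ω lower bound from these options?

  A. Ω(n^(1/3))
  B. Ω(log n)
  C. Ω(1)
A

f(n) = n^(1/3) is Ω(n^(1/3)).
All listed options are valid Big-Ω bounds (lower bounds),
but Ω(n^(1/3)) is the tightest (largest valid bound).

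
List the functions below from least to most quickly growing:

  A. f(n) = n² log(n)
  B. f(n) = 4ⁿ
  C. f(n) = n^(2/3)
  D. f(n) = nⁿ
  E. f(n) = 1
E < C < A < B < D

Comparing growth rates:
E = 1 is O(1)
C = n^(2/3) is O(n^(2/3))
A = n² log(n) is O(n² log n)
B = 4ⁿ is O(4ⁿ)
D = nⁿ is O(nⁿ)

Therefore, the order from slowest to fastest is: E < C < A < B < D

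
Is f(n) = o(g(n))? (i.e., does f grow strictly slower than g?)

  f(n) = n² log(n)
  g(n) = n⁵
True

f(n) = n² log(n) is O(n² log n), and g(n) = n⁵ is O(n⁵).
Since O(n² log n) grows strictly slower than O(n⁵), f(n) = o(g(n)) is true.
This means lim(n→∞) f(n)/g(n) = 0.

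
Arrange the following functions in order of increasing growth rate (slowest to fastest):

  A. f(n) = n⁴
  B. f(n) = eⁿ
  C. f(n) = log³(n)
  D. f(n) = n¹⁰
C < A < D < B

Comparing growth rates:
C = log³(n) is O(log³ n)
A = n⁴ is O(n⁴)
D = n¹⁰ is O(n¹⁰)
B = eⁿ is O(eⁿ)

Therefore, the order from slowest to fastest is: C < A < D < B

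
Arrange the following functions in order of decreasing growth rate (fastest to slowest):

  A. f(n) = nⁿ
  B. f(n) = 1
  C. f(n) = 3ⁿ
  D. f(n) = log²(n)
A > C > D > B

Comparing growth rates:
A = nⁿ is O(nⁿ)
C = 3ⁿ is O(3ⁿ)
D = log²(n) is O(log² n)
B = 1 is O(1)

Therefore, the order from fastest to slowest is: A > C > D > B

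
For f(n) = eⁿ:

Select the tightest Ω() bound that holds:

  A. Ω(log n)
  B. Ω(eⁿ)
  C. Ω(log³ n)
B

f(n) = eⁿ is Ω(eⁿ).
All listed options are valid Big-Ω bounds (lower bounds),
but Ω(eⁿ) is the tightest (largest valid bound).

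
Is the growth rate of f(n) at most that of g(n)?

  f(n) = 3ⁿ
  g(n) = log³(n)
False

f(n) = 3ⁿ is O(3ⁿ), and g(n) = log³(n) is O(log³ n).
Since O(3ⁿ) grows faster than O(log³ n), f(n) = O(g(n)) is false.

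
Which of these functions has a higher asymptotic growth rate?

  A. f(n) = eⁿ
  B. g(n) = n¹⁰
A

f(n) = eⁿ is O(eⁿ), while g(n) = n¹⁰ is O(n¹⁰).
Since O(eⁿ) grows faster than O(n¹⁰), f(n) dominates.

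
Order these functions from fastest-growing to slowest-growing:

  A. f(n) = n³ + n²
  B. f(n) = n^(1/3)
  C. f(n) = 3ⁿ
C > A > B

Comparing growth rates:
C = 3ⁿ is O(3ⁿ)
A = n³ + n² is O(n³)
B = n^(1/3) is O(n^(1/3))

Therefore, the order from fastest to slowest is: C > A > B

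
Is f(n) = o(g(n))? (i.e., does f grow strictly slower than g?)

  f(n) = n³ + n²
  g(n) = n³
False

f(n) = n³ + n² is O(n³), and g(n) = n³ is O(n³).
Since they have the same growth rate, f(n) = o(g(n)) is false.
(f = o(g) requires f to grow strictly slower, not equal.)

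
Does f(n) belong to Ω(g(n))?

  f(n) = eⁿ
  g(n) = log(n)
True

f(n) = eⁿ is O(eⁿ), and g(n) = log(n) is O(log n).
Since O(eⁿ) grows at least as fast as O(log n), f(n) = Ω(g(n)) is true.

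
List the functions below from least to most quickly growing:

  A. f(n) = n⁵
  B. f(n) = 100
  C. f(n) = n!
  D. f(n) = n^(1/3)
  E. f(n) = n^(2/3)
B < D < E < A < C

Comparing growth rates:
B = 100 is O(1)
D = n^(1/3) is O(n^(1/3))
E = n^(2/3) is O(n^(2/3))
A = n⁵ is O(n⁵)
C = n! is O(n!)

Therefore, the order from slowest to fastest is: B < D < E < A < C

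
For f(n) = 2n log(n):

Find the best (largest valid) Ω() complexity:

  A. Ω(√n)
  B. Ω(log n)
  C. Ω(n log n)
C

f(n) = 2n log(n) is Ω(n log n).
All listed options are valid Big-Ω bounds (lower bounds),
but Ω(n log n) is the tightest (largest valid bound).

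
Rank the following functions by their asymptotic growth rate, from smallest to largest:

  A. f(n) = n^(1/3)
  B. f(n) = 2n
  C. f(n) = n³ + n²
A < B < C

Comparing growth rates:
A = n^(1/3) is O(n^(1/3))
B = 2n is O(n)
C = n³ + n² is O(n³)

Therefore, the order from slowest to fastest is: A < B < C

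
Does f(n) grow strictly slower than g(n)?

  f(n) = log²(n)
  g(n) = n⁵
True

f(n) = log²(n) is O(log² n), and g(n) = n⁵ is O(n⁵).
Since O(log² n) grows strictly slower than O(n⁵), f(n) = o(g(n)) is true.
This means lim(n→∞) f(n)/g(n) = 0.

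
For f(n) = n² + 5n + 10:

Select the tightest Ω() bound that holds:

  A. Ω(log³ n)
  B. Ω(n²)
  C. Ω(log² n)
B

f(n) = n² + 5n + 10 is Ω(n²).
All listed options are valid Big-Ω bounds (lower bounds),
but Ω(n²) is the tightest (largest valid bound).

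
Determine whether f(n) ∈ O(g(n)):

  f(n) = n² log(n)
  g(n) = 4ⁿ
True

f(n) = n² log(n) is O(n² log n), and g(n) = 4ⁿ is O(4ⁿ).
Since O(n² log n) ⊆ O(4ⁿ) (f grows no faster than g), f(n) = O(g(n)) is true.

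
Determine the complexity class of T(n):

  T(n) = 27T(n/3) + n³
Θ(n³ log n)

Master Theorem: a = 27, b = 3, f(n) = n³.
Compute the critical exponent d = log₃(27) = 3.
Compare f(n) = Θ(n³) against n^d:
  k = 3 = d, so f(n) = Θ(n^d) — Case 2.
  Work is balanced across levels: T(n) = Θ(n^d log n) = Θ(n³ log n).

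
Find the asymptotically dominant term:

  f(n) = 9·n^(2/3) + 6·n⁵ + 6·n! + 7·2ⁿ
6·n!

Looking at each term:
  - 9·n^(2/3) is O(n^(2/3))
  - 6·n⁵ is O(n⁵)
  - 6·n! is O(n!)
  - 7·2ⁿ is O(2ⁿ)

The term 6·n! (O(n!)) grows fastest and dominates all others.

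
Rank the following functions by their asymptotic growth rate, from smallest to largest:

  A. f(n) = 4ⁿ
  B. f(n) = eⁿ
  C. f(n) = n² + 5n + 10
C < B < A

Comparing growth rates:
C = n² + 5n + 10 is O(n²)
B = eⁿ is O(eⁿ)
A = 4ⁿ is O(4ⁿ)

Therefore, the order from slowest to fastest is: C < B < A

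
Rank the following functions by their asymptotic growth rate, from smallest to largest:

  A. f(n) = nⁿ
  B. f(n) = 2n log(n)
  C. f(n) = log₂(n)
C < B < A

Comparing growth rates:
C = log₂(n) is O(log n)
B = 2n log(n) is O(n log n)
A = nⁿ is O(nⁿ)

Therefore, the order from slowest to fastest is: C < B < A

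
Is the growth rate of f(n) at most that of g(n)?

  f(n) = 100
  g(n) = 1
True

f(n) = 100 and g(n) = 1 are both O(1).
Big-O permits equal growth rates (f ≤ c·g for some c), so f(n) = O(g(n)) is true.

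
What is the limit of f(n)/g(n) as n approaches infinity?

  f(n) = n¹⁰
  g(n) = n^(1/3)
∞

Since n¹⁰ (O(n¹⁰)) grows faster than n^(1/3) (O(n^(1/3))),
the ratio f(n)/g(n) → ∞ as n → ∞.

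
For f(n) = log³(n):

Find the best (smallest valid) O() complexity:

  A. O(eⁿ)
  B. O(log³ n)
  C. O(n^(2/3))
B

f(n) = log³(n) is O(log³ n).
All listed options are valid Big-O bounds (upper bounds),
but O(log³ n) is the tightest (smallest valid bound).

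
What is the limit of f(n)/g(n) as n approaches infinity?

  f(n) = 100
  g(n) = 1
100

Since 100 and 1 have the same growth rate (O(1)),
the ratio converges to a constant: 100.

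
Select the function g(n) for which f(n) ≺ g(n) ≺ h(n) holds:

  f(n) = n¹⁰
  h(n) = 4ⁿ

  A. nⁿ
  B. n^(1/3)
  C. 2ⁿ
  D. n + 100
C

We need g(n) with n¹⁰ = o(g(n)) and g(n) = o(4ⁿ), i.e. O(n¹⁰) ≺ g ≺ O(4ⁿ).
Check each option:
  A. nⁿ — O(nⁿ) does not grow strictly slower than h(n)
  B. n^(1/3) — O(n^(1/3)) does not grow strictly faster than f(n)
  C. 2ⁿ — O(2ⁿ) is strictly between O(n¹⁰) and O(4ⁿ) ✓
  D. n + 100 — O(n) does not grow strictly faster than f(n)

Only option C (2ⁿ) lies strictly between.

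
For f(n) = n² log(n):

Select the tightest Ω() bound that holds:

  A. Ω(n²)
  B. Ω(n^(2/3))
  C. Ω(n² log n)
C

f(n) = n² log(n) is Ω(n² log n).
All listed options are valid Big-Ω bounds (lower bounds),
but Ω(n² log n) is the tightest (largest valid bound).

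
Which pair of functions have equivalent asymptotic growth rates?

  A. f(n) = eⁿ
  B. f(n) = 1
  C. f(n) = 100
B and C

Examining each function:
  A. eⁿ is O(eⁿ)
  B. 1 is O(1)
  C. 100 is O(1)

Functions B and C both have the same complexity class.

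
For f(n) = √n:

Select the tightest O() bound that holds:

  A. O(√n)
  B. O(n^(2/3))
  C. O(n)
A

f(n) = √n is O(√n).
All listed options are valid Big-O bounds (upper bounds),
but O(√n) is the tightest (smallest valid bound).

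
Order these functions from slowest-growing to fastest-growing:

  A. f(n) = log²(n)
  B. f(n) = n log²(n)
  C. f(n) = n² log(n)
A < B < C

Comparing growth rates:
A = log²(n) is O(log² n)
B = n log²(n) is O(n log² n)
C = n² log(n) is O(n² log n)

Therefore, the order from slowest to fastest is: A < B < C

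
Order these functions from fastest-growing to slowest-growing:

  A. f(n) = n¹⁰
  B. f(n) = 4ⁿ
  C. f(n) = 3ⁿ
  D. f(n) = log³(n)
B > C > A > D

Comparing growth rates:
B = 4ⁿ is O(4ⁿ)
C = 3ⁿ is O(3ⁿ)
A = n¹⁰ is O(n¹⁰)
D = log³(n) is O(log³ n)

Therefore, the order from fastest to slowest is: B > C > A > D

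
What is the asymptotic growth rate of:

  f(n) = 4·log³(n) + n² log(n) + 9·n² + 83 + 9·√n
Θ(n² log n)

Order the terms by growth rate: 83 ≺ 4·log³(n) ≺ 9·√n ≺ 9·n² ≺ n² log(n).
The fastest-growing term n² log(n) dominates as n → ∞; dropping its constant factor gives Θ(n² log n).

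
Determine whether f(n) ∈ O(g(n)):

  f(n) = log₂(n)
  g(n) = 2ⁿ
True

f(n) = log₂(n) is O(log n), and g(n) = 2ⁿ is O(2ⁿ).
Since O(log n) ⊆ O(2ⁿ) (f grows no faster than g), f(n) = O(g(n)) is true.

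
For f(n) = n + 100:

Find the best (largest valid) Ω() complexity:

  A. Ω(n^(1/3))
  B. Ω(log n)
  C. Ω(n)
C

f(n) = n + 100 is Ω(n).
All listed options are valid Big-Ω bounds (lower bounds),
but Ω(n) is the tightest (largest valid bound).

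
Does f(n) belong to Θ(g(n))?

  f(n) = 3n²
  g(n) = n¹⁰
False

f(n) = 3n² is O(n²), and g(n) = n¹⁰ is O(n¹⁰).
Since they have different growth rates, f(n) = Θ(g(n)) is false.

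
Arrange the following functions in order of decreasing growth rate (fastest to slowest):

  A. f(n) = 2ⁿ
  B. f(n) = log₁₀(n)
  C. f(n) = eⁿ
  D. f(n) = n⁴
C > A > D > B

Comparing growth rates:
C = eⁿ is O(eⁿ)
A = 2ⁿ is O(2ⁿ)
D = n⁴ is O(n⁴)
B = log₁₀(n) is O(log n)

Therefore, the order from fastest to slowest is: C > A > D > B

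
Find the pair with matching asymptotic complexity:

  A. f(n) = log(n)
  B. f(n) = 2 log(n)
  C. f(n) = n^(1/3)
A and B

Examining each function:
  A. log(n) is O(log n)
  B. 2 log(n) is O(log n)
  C. n^(1/3) is O(n^(1/3))

Functions A and B both have the same complexity class.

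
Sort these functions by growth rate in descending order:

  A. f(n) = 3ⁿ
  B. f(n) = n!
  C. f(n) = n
B > A > C

Comparing growth rates:
B = n! is O(n!)
A = 3ⁿ is O(3ⁿ)
C = n is O(n)

Therefore, the order from fastest to slowest is: B > A > C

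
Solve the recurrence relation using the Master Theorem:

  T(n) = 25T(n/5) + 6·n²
Θ(n² log n)

Master Theorem: a = 25, b = 5, f(n) = 6·n².
Compute the critical exponent d = log₅(25) = 2.
Compare f(n) = Θ(n²) against n^d:
  k = 2 = d, so f(n) = Θ(n^d) — Case 2.
  Work is balanced across levels: T(n) = Θ(n^d log n) = Θ(n² log n).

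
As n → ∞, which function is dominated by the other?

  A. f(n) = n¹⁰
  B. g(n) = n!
A

f(n) = n¹⁰ is O(n¹⁰), while g(n) = n! is O(n!).
Since O(n¹⁰) grows slower than O(n!), f(n) is dominated.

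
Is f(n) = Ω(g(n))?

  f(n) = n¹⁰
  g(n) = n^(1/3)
True

f(n) = n¹⁰ is O(n¹⁰), and g(n) = n^(1/3) is O(n^(1/3)).
Since O(n¹⁰) grows at least as fast as O(n^(1/3)), f(n) = Ω(g(n)) is true.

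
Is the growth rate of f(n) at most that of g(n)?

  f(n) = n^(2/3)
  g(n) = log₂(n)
False

f(n) = n^(2/3) is O(n^(2/3)), and g(n) = log₂(n) is O(log n).
Since O(n^(2/3)) grows faster than O(log n), f(n) = O(g(n)) is false.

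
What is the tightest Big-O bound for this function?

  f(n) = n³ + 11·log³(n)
O(n³)

The dominant term in n³ + 11·log³(n) is n³, which is Θ(n³).
Lower-order terms (11·log³(n)) are asymptotically negligible.
Constants are absorbed, so the tightest bound is O(n³).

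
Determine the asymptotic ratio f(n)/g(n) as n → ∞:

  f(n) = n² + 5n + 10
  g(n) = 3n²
1/3

Since n² + 5n + 10 and 3n² have the same growth rate (O(n²)),
the ratio converges to a constant: 1/3.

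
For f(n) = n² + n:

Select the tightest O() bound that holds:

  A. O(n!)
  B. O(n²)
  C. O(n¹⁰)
B

f(n) = n² + n is O(n²).
All listed options are valid Big-O bounds (upper bounds),
but O(n²) is the tightest (smallest valid bound).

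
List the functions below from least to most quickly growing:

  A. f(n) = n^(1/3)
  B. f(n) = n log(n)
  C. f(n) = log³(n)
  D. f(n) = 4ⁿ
C < A < B < D

Comparing growth rates:
C = log³(n) is O(log³ n)
A = n^(1/3) is O(n^(1/3))
B = n log(n) is O(n log n)
D = 4ⁿ is O(4ⁿ)

Therefore, the order from slowest to fastest is: C < A < B < D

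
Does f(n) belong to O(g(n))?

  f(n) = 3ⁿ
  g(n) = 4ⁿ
True

f(n) = 3ⁿ is O(3ⁿ), and g(n) = 4ⁿ is O(4ⁿ).
Since O(3ⁿ) ⊆ O(4ⁿ) (f grows no faster than g), f(n) = O(g(n)) is true.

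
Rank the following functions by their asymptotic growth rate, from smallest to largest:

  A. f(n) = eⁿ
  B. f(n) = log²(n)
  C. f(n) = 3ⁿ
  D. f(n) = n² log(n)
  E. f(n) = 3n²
B < E < D < A < C

Comparing growth rates:
B = log²(n) is O(log² n)
E = 3n² is O(n²)
D = n² log(n) is O(n² log n)
A = eⁿ is O(eⁿ)
C = 3ⁿ is O(3ⁿ)

Therefore, the order from slowest to fastest is: B < E < D < A < C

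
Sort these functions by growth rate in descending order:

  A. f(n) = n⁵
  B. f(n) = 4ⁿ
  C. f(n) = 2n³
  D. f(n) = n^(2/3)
B > A > C > D

Comparing growth rates:
B = 4ⁿ is O(4ⁿ)
A = n⁵ is O(n⁵)
C = 2n³ is O(n³)
D = n^(2/3) is O(n^(2/3))

Therefore, the order from fastest to slowest is: B > A > C > D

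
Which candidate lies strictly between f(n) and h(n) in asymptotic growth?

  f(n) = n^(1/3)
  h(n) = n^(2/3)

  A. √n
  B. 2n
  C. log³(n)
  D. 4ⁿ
A

We need g(n) with n^(1/3) = o(g(n)) and g(n) = o(n^(2/3)), i.e. O(n^(1/3)) ≺ g ≺ O(n^(2/3)).
Check each option:
  A. √n — O(√n) is strictly between O(n^(1/3)) and O(n^(2/3)) ✓
  B. 2n — O(n) does not grow strictly slower than h(n)
  C. log³(n) — O(log³ n) does not grow strictly faster than f(n)
  D. 4ⁿ — O(4ⁿ) does not grow strictly slower than h(n)

Only option A (√n) lies strictly between.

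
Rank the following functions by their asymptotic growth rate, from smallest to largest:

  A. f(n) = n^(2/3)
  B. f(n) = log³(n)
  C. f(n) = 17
C < B < A

Comparing growth rates:
C = 17 is O(1)
B = log³(n) is O(log³ n)
A = n^(2/3) is O(n^(2/3))

Therefore, the order from slowest to fastest is: C < B < A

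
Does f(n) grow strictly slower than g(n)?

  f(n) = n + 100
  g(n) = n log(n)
True

f(n) = n + 100 is O(n), and g(n) = n log(n) is O(n log n).
Since O(n) grows strictly slower than O(n log n), f(n) = o(g(n)) is true.
This means lim(n→∞) f(n)/g(n) = 0.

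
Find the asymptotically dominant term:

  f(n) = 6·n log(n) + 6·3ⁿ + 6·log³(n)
6·3ⁿ

Looking at each term:
  - 6·n log(n) is O(n log n)
  - 6·3ⁿ is O(3ⁿ)
  - 6·log³(n) is O(log³ n)

The term 6·3ⁿ (O(3ⁿ)) grows fastest and dominates all others.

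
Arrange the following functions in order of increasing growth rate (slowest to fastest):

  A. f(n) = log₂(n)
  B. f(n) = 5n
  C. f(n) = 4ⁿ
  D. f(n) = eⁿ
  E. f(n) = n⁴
A < B < E < D < C

Comparing growth rates:
A = log₂(n) is O(log n)
B = 5n is O(n)
E = n⁴ is O(n⁴)
D = eⁿ is O(eⁿ)
C = 4ⁿ is O(4ⁿ)

Therefore, the order from slowest to fastest is: A < B < E < D < C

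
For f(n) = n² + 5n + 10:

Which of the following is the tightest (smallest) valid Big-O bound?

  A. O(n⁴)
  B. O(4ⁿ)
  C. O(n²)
C

f(n) = n² + 5n + 10 is O(n²).
All listed options are valid Big-O bounds (upper bounds),
but O(n²) is the tightest (smallest valid bound).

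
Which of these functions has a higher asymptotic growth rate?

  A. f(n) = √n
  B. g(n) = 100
A

f(n) = √n is O(√n), while g(n) = 100 is O(1).
Since O(√n) grows faster than O(1), f(n) dominates.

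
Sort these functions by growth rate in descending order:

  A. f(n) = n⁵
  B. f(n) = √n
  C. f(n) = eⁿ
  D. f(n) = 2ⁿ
C > D > A > B

Comparing growth rates:
C = eⁿ is O(eⁿ)
D = 2ⁿ is O(2ⁿ)
A = n⁵ is O(n⁵)
B = √n is O(√n)

Therefore, the order from fastest to slowest is: C > D > A > B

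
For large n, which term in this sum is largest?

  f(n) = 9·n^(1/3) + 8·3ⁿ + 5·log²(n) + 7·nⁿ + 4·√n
7·nⁿ

Looking at each term:
  - 9·n^(1/3) is O(n^(1/3))
  - 8·3ⁿ is O(3ⁿ)
  - 5·log²(n) is O(log² n)
  - 7·nⁿ is O(nⁿ)
  - 4·√n is O(√n)

The term 7·nⁿ (O(nⁿ)) grows fastest and dominates all others.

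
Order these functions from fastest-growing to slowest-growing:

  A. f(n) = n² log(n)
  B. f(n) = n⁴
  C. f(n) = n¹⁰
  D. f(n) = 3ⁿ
D > C > B > A

Comparing growth rates:
D = 3ⁿ is O(3ⁿ)
C = n¹⁰ is O(n¹⁰)
B = n⁴ is O(n⁴)
A = n² log(n) is O(n² log n)

Therefore, the order from fastest to slowest is: D > C > B > A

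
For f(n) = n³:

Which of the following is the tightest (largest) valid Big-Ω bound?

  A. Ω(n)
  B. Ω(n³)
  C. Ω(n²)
B

f(n) = n³ is Ω(n³).
All listed options are valid Big-Ω bounds (lower bounds),
but Ω(n³) is the tightest (largest valid bound).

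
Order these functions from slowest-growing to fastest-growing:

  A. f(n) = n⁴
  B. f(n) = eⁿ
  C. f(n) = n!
A < B < C

Comparing growth rates:
A = n⁴ is O(n⁴)
B = eⁿ is O(eⁿ)
C = n! is O(n!)

Therefore, the order from slowest to fastest is: A < B < C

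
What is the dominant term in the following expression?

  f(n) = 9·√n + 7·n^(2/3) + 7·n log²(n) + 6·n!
6·n!

Looking at each term:
  - 9·√n is O(√n)
  - 7·n^(2/3) is O(n^(2/3))
  - 7·n log²(n) is O(n log² n)
  - 6·n! is O(n!)

The term 6·n! (O(n!)) grows fastest and dominates all others.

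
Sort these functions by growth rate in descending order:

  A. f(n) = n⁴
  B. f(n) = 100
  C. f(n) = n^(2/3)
A > C > B

Comparing growth rates:
A = n⁴ is O(n⁴)
C = n^(2/3) is O(n^(2/3))
B = 100 is O(1)

Therefore, the order from fastest to slowest is: A > C > B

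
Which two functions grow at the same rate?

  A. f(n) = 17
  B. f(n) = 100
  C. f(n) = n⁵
A and B

Examining each function:
  A. 17 is O(1)
  B. 100 is O(1)
  C. n⁵ is O(n⁵)

Functions A and B both have the same complexity class.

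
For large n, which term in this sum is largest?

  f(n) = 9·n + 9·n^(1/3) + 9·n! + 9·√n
9·n!

Looking at each term:
  - 9·n is O(n)
  - 9·n^(1/3) is O(n^(1/3))
  - 9·n! is O(n!)
  - 9·√n is O(√n)

The term 9·n! (O(n!)) grows fastest and dominates all others.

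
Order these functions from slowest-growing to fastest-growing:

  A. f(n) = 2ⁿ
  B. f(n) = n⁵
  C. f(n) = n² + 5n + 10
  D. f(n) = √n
D < C < B < A

Comparing growth rates:
D = √n is O(√n)
C = n² + 5n + 10 is O(n²)
B = n⁵ is O(n⁵)
A = 2ⁿ is O(2ⁿ)

Therefore, the order from slowest to fastest is: D < C < B < A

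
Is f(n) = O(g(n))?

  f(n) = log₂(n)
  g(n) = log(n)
True

f(n) = log₂(n) and g(n) = log(n) are both O(log n).
Big-O permits equal growth rates (f ≤ c·g for some c), so f(n) = O(g(n)) is true.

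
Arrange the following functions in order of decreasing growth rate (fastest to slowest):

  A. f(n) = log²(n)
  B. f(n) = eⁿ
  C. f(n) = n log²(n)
B > C > A

Comparing growth rates:
B = eⁿ is O(eⁿ)
C = n log²(n) is O(n log² n)
A = log²(n) is O(log² n)

Therefore, the order from fastest to slowest is: B > C > A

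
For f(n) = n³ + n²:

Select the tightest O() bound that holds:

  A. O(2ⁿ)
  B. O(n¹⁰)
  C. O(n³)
C

f(n) = n³ + n² is O(n³).
All listed options are valid Big-O bounds (upper bounds),
but O(n³) is the tightest (smallest valid bound).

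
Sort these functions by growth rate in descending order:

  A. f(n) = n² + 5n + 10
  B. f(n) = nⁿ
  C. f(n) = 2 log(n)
B > A > C

Comparing growth rates:
B = nⁿ is O(nⁿ)
A = n² + 5n + 10 is O(n²)
C = 2 log(n) is O(log n)

Therefore, the order from fastest to slowest is: B > A > C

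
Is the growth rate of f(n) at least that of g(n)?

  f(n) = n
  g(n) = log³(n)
True

f(n) = n is O(n), and g(n) = log³(n) is O(log³ n).
Since O(n) grows at least as fast as O(log³ n), f(n) = Ω(g(n)) is true.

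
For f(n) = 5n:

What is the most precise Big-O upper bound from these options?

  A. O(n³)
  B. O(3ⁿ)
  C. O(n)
C

f(n) = 5n is O(n).
All listed options are valid Big-O bounds (upper bounds),
but O(n) is the tightest (smallest valid bound).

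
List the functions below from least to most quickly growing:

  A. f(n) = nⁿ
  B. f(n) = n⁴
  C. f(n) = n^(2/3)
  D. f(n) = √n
D < C < B < A

Comparing growth rates:
D = √n is O(√n)
C = n^(2/3) is O(n^(2/3))
B = n⁴ is O(n⁴)
A = nⁿ is O(nⁿ)

Therefore, the order from slowest to fastest is: D < C < B < A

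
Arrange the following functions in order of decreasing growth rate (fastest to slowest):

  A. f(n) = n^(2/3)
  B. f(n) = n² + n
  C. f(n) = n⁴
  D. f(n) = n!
D > C > B > A

Comparing growth rates:
D = n! is O(n!)
C = n⁴ is O(n⁴)
B = n² + n is O(n²)
A = n^(2/3) is O(n^(2/3))

Therefore, the order from fastest to slowest is: D > C > B > A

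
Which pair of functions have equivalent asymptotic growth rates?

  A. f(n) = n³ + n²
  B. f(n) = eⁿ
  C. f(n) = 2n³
A and C

Examining each function:
  A. n³ + n² is O(n³)
  B. eⁿ is O(eⁿ)
  C. 2n³ is O(n³)

Functions A and C both have the same complexity class.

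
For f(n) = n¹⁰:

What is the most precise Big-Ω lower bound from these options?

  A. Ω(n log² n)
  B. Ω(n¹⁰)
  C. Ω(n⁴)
B

f(n) = n¹⁰ is Ω(n¹⁰).
All listed options are valid Big-Ω bounds (lower bounds),
but Ω(n¹⁰) is the tightest (largest valid bound).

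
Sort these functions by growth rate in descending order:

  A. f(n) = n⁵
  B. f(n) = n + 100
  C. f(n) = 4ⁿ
C > A > B

Comparing growth rates:
C = 4ⁿ is O(4ⁿ)
A = n⁵ is O(n⁵)
B = n + 100 is O(n)

Therefore, the order from fastest to slowest is: C > A > B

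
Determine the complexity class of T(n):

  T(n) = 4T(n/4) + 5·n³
Θ(n³)

Master Theorem: a = 4, b = 4, f(n) = 5·n³.
Compute the critical exponent d = log₄(4) = 1.
Compare f(n) = Θ(n³) against n^d:
  k = 3 > d = 1, so f(n) = Ω(n^(d+ε)) — Case 3.
  Regularity: a·(n/b)^3/n^3 = a/b^3 = 4/64 < 1 ✓.
  The top-level work dominates: T(n) = Θ(f(n)) = Θ(n³).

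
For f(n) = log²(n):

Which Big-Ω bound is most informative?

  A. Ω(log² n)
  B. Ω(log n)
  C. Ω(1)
A

f(n) = log²(n) is Ω(log² n).
All listed options are valid Big-Ω bounds (lower bounds),
but Ω(log² n) is the tightest (largest valid bound).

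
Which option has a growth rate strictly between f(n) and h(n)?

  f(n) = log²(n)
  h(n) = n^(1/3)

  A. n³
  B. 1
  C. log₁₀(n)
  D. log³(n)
D

We need g(n) with log²(n) = o(g(n)) and g(n) = o(n^(1/3)), i.e. O(log² n) ≺ g ≺ O(n^(1/3)).
Check each option:
  A. n³ — O(n³) does not grow strictly slower than h(n)
  B. 1 — O(1) does not grow strictly faster than f(n)
  C. log₁₀(n) — O(log n) does not grow strictly faster than f(n)
  D. log³(n) — O(log³ n) is strictly between O(log² n) and O(n^(1/3)) ✓

Only option D (log³(n)) lies strictly between.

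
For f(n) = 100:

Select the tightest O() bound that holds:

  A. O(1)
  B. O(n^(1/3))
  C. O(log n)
A

f(n) = 100 is O(1).
All listed options are valid Big-O bounds (upper bounds),
but O(1) is the tightest (smallest valid bound).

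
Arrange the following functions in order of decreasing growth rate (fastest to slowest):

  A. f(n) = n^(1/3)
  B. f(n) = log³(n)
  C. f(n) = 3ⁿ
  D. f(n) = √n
C > D > A > B

Comparing growth rates:
C = 3ⁿ is O(3ⁿ)
D = √n is O(√n)
A = n^(1/3) is O(n^(1/3))
B = log³(n) is O(log³ n)

Therefore, the order from fastest to slowest is: C > D > A > B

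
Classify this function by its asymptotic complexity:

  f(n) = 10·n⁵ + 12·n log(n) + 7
O(n⁵)

The dominant term in 10·n⁵ + 12·n log(n) + 7 is 10·n⁵, which is Θ(n⁵).
Lower-order terms (12·n log(n), 7) are asymptotically negligible.
Constants are absorbed, so the tightest bound is O(n⁵).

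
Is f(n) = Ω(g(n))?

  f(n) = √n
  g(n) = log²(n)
True

f(n) = √n is O(√n), and g(n) = log²(n) is O(log² n).
Since O(√n) grows at least as fast as O(log² n), f(n) = Ω(g(n)) is true.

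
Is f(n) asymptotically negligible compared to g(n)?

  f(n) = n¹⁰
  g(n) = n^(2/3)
False

f(n) = n¹⁰ is O(n¹⁰), and g(n) = n^(2/3) is O(n^(2/3)).
Since O(n¹⁰) grows faster than or equal to O(n^(2/3)), f(n) = o(g(n)) is false.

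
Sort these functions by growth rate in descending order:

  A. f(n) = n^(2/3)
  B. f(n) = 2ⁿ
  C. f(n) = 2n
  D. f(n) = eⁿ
D > B > C > A

Comparing growth rates:
D = eⁿ is O(eⁿ)
B = 2ⁿ is O(2ⁿ)
C = 2n is O(n)
A = n^(2/3) is O(n^(2/3))

Therefore, the order from fastest to slowest is: D > B > C > A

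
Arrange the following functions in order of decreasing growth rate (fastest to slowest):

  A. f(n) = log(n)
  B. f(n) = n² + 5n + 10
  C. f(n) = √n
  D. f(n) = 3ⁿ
D > B > C > A

Comparing growth rates:
D = 3ⁿ is O(3ⁿ)
B = n² + 5n + 10 is O(n²)
C = √n is O(√n)
A = log(n) is O(log n)

Therefore, the order from fastest to slowest is: D > B > C > A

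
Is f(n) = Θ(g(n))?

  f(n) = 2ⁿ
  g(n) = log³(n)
False

f(n) = 2ⁿ is O(2ⁿ), and g(n) = log³(n) is O(log³ n).
Since they have different growth rates, f(n) = Θ(g(n)) is false.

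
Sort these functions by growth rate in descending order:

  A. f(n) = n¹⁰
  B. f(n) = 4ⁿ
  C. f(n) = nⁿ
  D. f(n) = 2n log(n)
C > B > A > D

Comparing growth rates:
C = nⁿ is O(nⁿ)
B = 4ⁿ is O(4ⁿ)
A = n¹⁰ is O(n¹⁰)
D = 2n log(n) is O(n log n)

Therefore, the order from fastest to slowest is: C > B > A > D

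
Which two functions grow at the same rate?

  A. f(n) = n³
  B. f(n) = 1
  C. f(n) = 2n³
A and C

Examining each function:
  A. n³ is O(n³)
  B. 1 is O(1)
  C. 2n³ is O(n³)

Functions A and C both have the same complexity class.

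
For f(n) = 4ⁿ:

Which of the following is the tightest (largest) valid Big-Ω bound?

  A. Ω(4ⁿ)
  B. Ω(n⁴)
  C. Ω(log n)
A

f(n) = 4ⁿ is Ω(4ⁿ).
All listed options are valid Big-Ω bounds (lower bounds),
but Ω(4ⁿ) is the tightest (largest valid bound).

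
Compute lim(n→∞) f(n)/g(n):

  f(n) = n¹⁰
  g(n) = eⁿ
0

Since n¹⁰ (O(n¹⁰)) grows slower than eⁿ (O(eⁿ)),
the ratio f(n)/g(n) → 0 as n → ∞.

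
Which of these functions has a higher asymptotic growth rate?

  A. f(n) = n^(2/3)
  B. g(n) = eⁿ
B

f(n) = n^(2/3) is O(n^(2/3)), while g(n) = eⁿ is O(eⁿ).
Since O(eⁿ) grows faster than O(n^(2/3)), g(n) dominates.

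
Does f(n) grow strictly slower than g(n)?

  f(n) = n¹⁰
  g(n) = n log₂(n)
False

f(n) = n¹⁰ is O(n¹⁰), and g(n) = n log₂(n) is O(n log n).
Since O(n¹⁰) grows faster than or equal to O(n log n), f(n) = o(g(n)) is false.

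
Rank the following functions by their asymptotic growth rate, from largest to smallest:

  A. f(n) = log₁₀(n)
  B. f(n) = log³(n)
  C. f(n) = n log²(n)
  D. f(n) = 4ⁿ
D > C > B > A

Comparing growth rates:
D = 4ⁿ is O(4ⁿ)
C = n log²(n) is O(n log² n)
B = log³(n) is O(log³ n)
A = log₁₀(n) is O(log n)

Therefore, the order from fastest to slowest is: D > C > B > A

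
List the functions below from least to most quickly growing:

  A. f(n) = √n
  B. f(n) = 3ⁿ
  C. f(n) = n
A < C < B

Comparing growth rates:
A = √n is O(√n)
C = n is O(n)
B = 3ⁿ is O(3ⁿ)

Therefore, the order from slowest to fastest is: A < C < B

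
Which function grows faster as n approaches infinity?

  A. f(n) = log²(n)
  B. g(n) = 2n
B

f(n) = log²(n) is O(log² n), while g(n) = 2n is O(n).
Since O(n) grows faster than O(log² n), g(n) dominates.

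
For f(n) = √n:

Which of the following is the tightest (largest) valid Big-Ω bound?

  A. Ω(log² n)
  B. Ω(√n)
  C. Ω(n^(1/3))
B

f(n) = √n is Ω(√n).
All listed options are valid Big-Ω bounds (lower bounds),
but Ω(√n) is the tightest (largest valid bound).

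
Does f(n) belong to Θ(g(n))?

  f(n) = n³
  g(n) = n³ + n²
True

f(n) = n³ and g(n) = n³ + n² are both O(n³).
Since they have the same asymptotic growth rate, f(n) = Θ(g(n)) is true.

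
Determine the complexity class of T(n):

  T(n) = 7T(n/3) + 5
Θ(n^log₃(7))

Master Theorem: a = 7, b = 3, f(n) = 5.
Compute the critical exponent d = log₃(7) = 1.771.
Compare f(n) = Θ(1) against n^d:
  k = 0 < d = 1.771, so f(n) = O(n^(d-ε)) — Case 1.
  The recursion cost dominates: T(n) = Θ(n^d) = Θ(n^log₃(7)).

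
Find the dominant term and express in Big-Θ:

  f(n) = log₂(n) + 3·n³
Θ(n³)

Order the terms by growth rate: log₂(n) ≺ 3·n³.
The fastest-growing term 3·n³ dominates as n → ∞; dropping its constant factor gives Θ(n³).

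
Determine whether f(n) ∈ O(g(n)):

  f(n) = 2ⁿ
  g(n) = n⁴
False

f(n) = 2ⁿ is O(2ⁿ), and g(n) = n⁴ is O(n⁴).
Since O(2ⁿ) grows faster than O(n⁴), f(n) = O(g(n)) is false.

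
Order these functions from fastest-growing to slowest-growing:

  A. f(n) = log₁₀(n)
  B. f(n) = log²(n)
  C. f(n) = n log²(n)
C > B > A

Comparing growth rates:
C = n log²(n) is O(n log² n)
B = log²(n) is O(log² n)
A = log₁₀(n) is O(log n)

Therefore, the order from fastest to slowest is: C > B > A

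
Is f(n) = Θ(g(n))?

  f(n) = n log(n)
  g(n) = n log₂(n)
True

f(n) = n log(n) and g(n) = n log₂(n) are both O(n log n).
Since they have the same asymptotic growth rate, f(n) = Θ(g(n)) is true.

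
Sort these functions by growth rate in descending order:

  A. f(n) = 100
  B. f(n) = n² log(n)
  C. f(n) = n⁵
C > B > A

Comparing growth rates:
C = n⁵ is O(n⁵)
B = n² log(n) is O(n² log n)
A = 100 is O(1)

Therefore, the order from fastest to slowest is: C > B > A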